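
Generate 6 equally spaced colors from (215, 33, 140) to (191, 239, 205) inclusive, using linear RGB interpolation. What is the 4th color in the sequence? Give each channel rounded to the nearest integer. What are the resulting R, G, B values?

(201, 157, 179)

With 6 swatches and endpoints inclusive, swatch 4 sits at t = (4 − 1)/(6 − 1) = 3/5 ≈ 0.6.
R = 215 + 0.6 × (191 − 215) = 200.6 → 201
G = 33 + 0.6 × (239 − 33) = 156.6 → 157
B = 140 + 0.6 × (205 − 140) = 179 → 179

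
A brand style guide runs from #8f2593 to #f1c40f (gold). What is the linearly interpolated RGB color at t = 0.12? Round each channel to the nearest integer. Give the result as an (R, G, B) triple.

#8f2593 → (143, 37, 147); #f1c40f → (241, 196, 15).
R = 143 + 0.12 × (241 − 143) = 143 + 0.12 × 98 = 154.76 → 155
G = 37 + 0.12 × (196 − 37) = 37 + 0.12 × 159 = 56.08 → 56
B = 147 + 0.12 × (15 − 147) = 147 + 0.12 × -132 = 131.16 → 131

(155, 56, 131)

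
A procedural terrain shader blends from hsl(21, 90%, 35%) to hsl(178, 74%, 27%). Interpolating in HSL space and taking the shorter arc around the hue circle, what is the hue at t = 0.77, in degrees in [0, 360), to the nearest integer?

142

Hue arc: Δh = 178 − 21 = 157° (|Δh| ≤ 180, already the shorter path).
H = 21 + 0.77 × (157) = 141.89 → 142°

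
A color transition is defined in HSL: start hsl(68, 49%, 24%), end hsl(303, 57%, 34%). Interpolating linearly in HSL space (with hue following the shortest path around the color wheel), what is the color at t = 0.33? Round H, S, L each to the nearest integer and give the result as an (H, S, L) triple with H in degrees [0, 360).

Hue: 303 − 68 = 235°, but |235| > 180 so the shorter arc goes the other way: Δh = 235 − 360 = -125°.
H = 68 + 0.33 × (-125) = 26.75 → 27°
S = 49 + 0.33 × (57 − 49) = 51.64 → 52%
L = 24 + 0.33 × (34 − 24) = 27.3 → 27%

(27, 52, 27)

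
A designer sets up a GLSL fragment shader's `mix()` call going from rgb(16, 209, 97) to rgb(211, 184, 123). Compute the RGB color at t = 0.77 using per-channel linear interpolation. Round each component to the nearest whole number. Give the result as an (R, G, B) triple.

(166, 190, 117)

R = 16 + 0.77 × (211 − 16) = 16 + 0.77 × 195 = 166.15 → 166
G = 209 + 0.77 × (184 − 209) = 209 + 0.77 × -25 = 189.75 → 190
B = 97 + 0.77 × (123 − 97) = 97 + 0.77 × 26 = 117.02 → 117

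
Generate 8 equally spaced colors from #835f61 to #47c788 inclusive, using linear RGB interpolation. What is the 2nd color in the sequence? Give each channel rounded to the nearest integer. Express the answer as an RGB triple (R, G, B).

(122, 110, 103)

With 8 swatches and endpoints inclusive, swatch 2 sits at t = (2 − 1)/(8 − 1) = 1/7 ≈ 0.1429.
#835f61 → (131, 95, 97); #47c788 → (71, 199, 136).
R = 131 + 0.1429 × (71 − 131) = 122.426 → 122
G = 95 + 0.1429 × (199 − 95) = 109.862 → 110
B = 97 + 0.1429 × (136 − 97) = 102.573 → 103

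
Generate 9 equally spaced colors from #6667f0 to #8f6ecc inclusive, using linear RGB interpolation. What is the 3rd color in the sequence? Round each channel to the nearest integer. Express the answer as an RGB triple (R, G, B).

With 9 swatches and endpoints inclusive, swatch 3 sits at t = (3 − 1)/(9 − 1) = 2/8 ≈ 0.25.
#6667f0 → (102, 103, 240); #8f6ecc → (143, 110, 204).
R = 102 + 0.25 × (143 − 102) = 112.25 → 112
G = 103 + 0.25 × (110 − 103) = 104.75 → 105
B = 240 + 0.25 × (204 − 240) = 231 → 231

(112, 105, 231)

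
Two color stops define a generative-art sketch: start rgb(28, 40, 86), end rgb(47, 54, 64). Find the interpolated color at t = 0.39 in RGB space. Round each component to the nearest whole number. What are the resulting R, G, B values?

(35, 45, 77)

R = 28 + 0.39 × (47 − 28) = 28 + 0.39 × 19 = 35.41 → 35
G = 40 + 0.39 × (54 − 40) = 40 + 0.39 × 14 = 45.46 → 45
B = 86 + 0.39 × (64 − 86) = 86 + 0.39 × -22 = 77.42 → 77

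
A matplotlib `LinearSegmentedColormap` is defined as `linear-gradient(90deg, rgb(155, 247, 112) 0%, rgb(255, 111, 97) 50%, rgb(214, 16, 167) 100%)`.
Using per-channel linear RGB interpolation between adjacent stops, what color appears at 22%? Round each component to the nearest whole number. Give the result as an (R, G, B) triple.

(199, 187, 105)

22% lies between the 0% and 50% stops, so the local fraction is t = (22 − 0)/(50 − 0) = 22/50 ≈ 0.44.
R = 155 + 0.44 × (255 − 155) = 199 → 199
G = 247 + 0.44 × (111 − 247) = 187.16 → 187
B = 112 + 0.44 × (97 − 112) = 105.4 → 105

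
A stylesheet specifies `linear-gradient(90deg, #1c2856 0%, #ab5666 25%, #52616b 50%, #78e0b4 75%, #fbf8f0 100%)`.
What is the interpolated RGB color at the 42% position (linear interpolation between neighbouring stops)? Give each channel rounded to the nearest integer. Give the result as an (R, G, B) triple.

(110, 93, 105)

42% lies between the 25% and 50% stops, so the local fraction is t = (42 − 25)/(50 − 25) = 17/25 ≈ 0.68.
#ab5666 → (171, 86, 102); #52616b → (82, 97, 107).
R = 171 + 0.68 × (82 − 171) = 110.48 → 110
G = 86 + 0.68 × (97 − 86) = 93.48 → 93
B = 102 + 0.68 × (107 − 102) = 105.4 → 105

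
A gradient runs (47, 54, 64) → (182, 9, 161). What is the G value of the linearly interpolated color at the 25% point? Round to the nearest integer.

43

G = 54 + 0.25 × (9 − 54) = 42.75 → 43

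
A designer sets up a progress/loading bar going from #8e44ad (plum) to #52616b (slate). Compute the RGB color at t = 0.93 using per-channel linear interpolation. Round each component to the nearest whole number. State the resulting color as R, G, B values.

(86, 95, 112)

#8e44ad → (142, 68, 173); #52616b → (82, 97, 107).
R = 142 + 0.93 × (82 − 142) = 142 + 0.93 × -60 = 86.2 → 86
G = 68 + 0.93 × (97 − 68) = 68 + 0.93 × 29 = 94.97 → 95
B = 173 + 0.93 × (107 − 173) = 173 + 0.93 × -66 = 111.62 → 112
So the blended color is (86, 95, 112), about #565f70.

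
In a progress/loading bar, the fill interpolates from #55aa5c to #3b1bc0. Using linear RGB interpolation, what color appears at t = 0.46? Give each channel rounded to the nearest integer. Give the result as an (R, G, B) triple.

(73, 104, 138)

#55aa5c → (85, 170, 92); #3b1bc0 → (59, 27, 192).
R = 85 + 0.46 × (59 − 85) = 85 + 0.46 × -26 = 73.04 → 73
G = 170 + 0.46 × (27 − 170) = 170 + 0.46 × -143 = 104.22 → 104
B = 92 + 0.46 × (192 − 92) = 92 + 0.46 × 100 = 138 → 138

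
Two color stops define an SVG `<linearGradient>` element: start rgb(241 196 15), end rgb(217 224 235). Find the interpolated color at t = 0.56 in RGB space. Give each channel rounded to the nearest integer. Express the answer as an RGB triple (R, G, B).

R = 241 + 0.56 × (217 − 241) = 241 + 0.56 × -24 = 227.56 → 228
G = 196 + 0.56 × (224 − 196) = 196 + 0.56 × 28 = 211.68 → 212
B = 15 + 0.56 × (235 − 15) = 15 + 0.56 × 220 = 138.2 → 138

(228, 212, 138)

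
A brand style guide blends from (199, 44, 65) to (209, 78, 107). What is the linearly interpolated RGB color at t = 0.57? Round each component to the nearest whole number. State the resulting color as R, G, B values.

R = 199 + 0.57 × (209 − 199) = 199 + 0.57 × 10 = 204.7 → 205
G = 44 + 0.57 × (78 − 44) = 44 + 0.57 × 34 = 63.38 → 63
B = 65 + 0.57 × (107 − 65) = 65 + 0.57 × 42 = 88.94 → 89
So the blended color is (205, 63, 89), about #cd3f59.

(205, 63, 89)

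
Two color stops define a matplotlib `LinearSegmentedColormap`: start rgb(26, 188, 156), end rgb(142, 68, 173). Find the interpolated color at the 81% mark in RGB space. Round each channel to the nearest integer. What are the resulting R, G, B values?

81% corresponds to t = 0.81.
R = 26 + 0.81 × (142 − 26) = 26 + 0.81 × 116 = 119.96 → 120
G = 188 + 0.81 × (68 − 188) = 188 + 0.81 × -120 = 90.8 → 91
B = 156 + 0.81 × (173 − 156) = 156 + 0.81 × 17 = 169.77 → 170

(120, 91, 170)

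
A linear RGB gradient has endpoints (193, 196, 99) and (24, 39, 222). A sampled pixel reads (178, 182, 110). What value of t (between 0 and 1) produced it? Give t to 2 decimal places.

Invert the lerp on the R channel (largest span, 169): t = (178 − 193) / (24 − 193) = -15/-169 = 0.088757.
Check on G: (182 − 196)/(39 − 196) = 0.08917 ✓

0.09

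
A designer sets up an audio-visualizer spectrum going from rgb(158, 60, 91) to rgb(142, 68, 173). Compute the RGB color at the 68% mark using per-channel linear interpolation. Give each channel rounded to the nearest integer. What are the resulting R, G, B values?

(147, 65, 147)

68% corresponds to t = 0.68.
R = 158 + 0.68 × (142 − 158) = 158 + 0.68 × -16 = 147.12 → 147
G = 60 + 0.68 × (68 − 60) = 60 + 0.68 × 8 = 65.44 → 65
B = 91 + 0.68 × (173 − 91) = 91 + 0.68 × 82 = 146.76 → 147
So the blended color is (147, 65, 147), about #934193.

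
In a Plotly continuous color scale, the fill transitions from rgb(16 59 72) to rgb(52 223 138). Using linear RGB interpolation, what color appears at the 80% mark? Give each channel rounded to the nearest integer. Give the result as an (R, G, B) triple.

(45, 190, 125)

80% corresponds to t = 0.8.
R = 16 + 0.8 × (52 − 16) = 16 + 0.8 × 36 = 44.8 → 45
G = 59 + 0.8 × (223 − 59) = 59 + 0.8 × 164 = 190.2 → 190
B = 72 + 0.8 × (138 − 72) = 72 + 0.8 × 66 = 124.8 → 125
So the blended color is (45, 190, 125), about #2dbe7d.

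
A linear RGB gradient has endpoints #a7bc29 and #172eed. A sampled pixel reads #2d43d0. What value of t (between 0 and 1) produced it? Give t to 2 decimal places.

Invert the lerp on the B channel (largest span, 196): t = (208 − 41) / (237 − 41) = 167/196 = 0.85204.
Check on R: (45 − 167)/(23 − 167) = 0.8472 ✓

0.85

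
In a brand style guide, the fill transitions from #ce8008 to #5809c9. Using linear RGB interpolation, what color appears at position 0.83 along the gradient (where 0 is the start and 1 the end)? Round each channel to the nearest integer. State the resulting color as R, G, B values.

(108, 29, 168)

#ce8008 → (206, 128, 8); #5809c9 → (88, 9, 201).
R = 206 + 0.83 × (88 − 206) = 206 + 0.83 × -118 = 108.06 → 108
G = 128 + 0.83 × (9 − 128) = 128 + 0.83 × -119 = 29.23 → 29
B = 8 + 0.83 × (201 − 8) = 8 + 0.83 × 193 = 168.19 → 168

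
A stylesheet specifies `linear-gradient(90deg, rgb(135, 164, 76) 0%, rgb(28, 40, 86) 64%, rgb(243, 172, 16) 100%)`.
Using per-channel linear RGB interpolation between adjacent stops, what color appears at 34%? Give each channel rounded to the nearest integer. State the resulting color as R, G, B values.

34% lies between the 0% and 64% stops, so the local fraction is t = (34 − 0)/(64 − 0) = 34/64 ≈ 0.5312.
R = 135 + 0.5312 × (28 − 135) = 78.162 → 78
G = 164 + 0.5312 × (40 − 164) = 98.131 → 98
B = 76 + 0.5312 × (86 − 76) = 81.312 → 81

(78, 98, 81)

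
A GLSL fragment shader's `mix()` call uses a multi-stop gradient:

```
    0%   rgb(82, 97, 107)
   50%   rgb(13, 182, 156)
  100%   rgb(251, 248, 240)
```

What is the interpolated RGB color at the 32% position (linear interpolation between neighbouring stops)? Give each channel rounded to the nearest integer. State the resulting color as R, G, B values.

32% lies between the 0% and 50% stops, so the local fraction is t = (32 − 0)/(50 − 0) = 32/50 ≈ 0.64.
R = 82 + 0.64 × (13 − 82) = 37.84 → 38
G = 97 + 0.64 × (182 − 97) = 151.4 → 151
B = 107 + 0.64 × (156 − 107) = 138.36 → 138

(38, 151, 138)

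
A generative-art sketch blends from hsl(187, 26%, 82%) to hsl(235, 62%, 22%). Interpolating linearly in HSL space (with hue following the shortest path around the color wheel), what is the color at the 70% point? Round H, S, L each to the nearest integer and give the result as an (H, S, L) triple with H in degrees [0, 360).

Hue arc: Δh = 235 − 187 = 48° (|Δh| ≤ 180, already the shorter path).
H = 187 + 0.7 × (48) = 220.6 → 221°
S = 26 + 0.7 × (62 − 26) = 51.2 → 51%
L = 82 + 0.7 × (22 − 82) = 40 → 40%

(221, 51, 40)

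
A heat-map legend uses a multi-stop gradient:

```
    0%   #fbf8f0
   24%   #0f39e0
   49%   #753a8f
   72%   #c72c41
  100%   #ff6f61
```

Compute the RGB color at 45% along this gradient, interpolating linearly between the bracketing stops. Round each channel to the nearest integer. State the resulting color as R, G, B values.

(101, 58, 156)

45% lies between the 24% and 49% stops, so the local fraction is t = (45 − 24)/(49 − 24) = 21/25 ≈ 0.84.
#0f39e0 → (15, 57, 224); #753a8f → (117, 58, 143).
R = 15 + 0.84 × (117 − 15) = 100.68 → 101
G = 57 + 0.84 × (58 − 57) = 57.84 → 58
B = 224 + 0.84 × (143 − 224) = 155.96 → 156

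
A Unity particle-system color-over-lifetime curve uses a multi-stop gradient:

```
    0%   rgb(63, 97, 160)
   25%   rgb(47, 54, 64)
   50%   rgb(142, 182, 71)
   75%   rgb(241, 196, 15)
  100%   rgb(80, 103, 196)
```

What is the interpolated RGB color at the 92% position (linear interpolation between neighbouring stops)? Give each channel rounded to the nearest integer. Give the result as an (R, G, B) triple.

(132, 133, 138)

92% lies between the 75% and 100% stops, so the local fraction is t = (92 − 75)/(100 − 75) = 17/25 ≈ 0.68.
R = 241 + 0.68 × (80 − 241) = 131.52 → 132
G = 196 + 0.68 × (103 − 196) = 132.76 → 133
B = 15 + 0.68 × (196 − 15) = 138.08 → 138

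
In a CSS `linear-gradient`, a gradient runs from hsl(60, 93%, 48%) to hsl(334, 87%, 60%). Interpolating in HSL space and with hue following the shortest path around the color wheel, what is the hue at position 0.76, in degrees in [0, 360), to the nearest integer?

355

Hue: 334 − 60 = 274°, but |274| > 180 so the shorter arc goes the other way: Δh = 274 − 360 = -86°.
H = 60 + 0.76 × (-86) = -5.36 → -5 → -5 mod 360 = 355°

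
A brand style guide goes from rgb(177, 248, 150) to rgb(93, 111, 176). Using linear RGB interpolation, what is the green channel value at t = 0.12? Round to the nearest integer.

232

G = 248 + 0.12 × (111 − 248) = 231.56 → 232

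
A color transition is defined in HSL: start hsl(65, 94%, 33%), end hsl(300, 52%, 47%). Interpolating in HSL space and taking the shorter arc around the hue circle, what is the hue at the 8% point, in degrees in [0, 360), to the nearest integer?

55

Hue: 300 − 65 = 235°, but |235| > 180 so the shorter arc goes the other way: Δh = 235 − 360 = -125°.
H = 65 + 0.08 × (-125) = 55 → 55°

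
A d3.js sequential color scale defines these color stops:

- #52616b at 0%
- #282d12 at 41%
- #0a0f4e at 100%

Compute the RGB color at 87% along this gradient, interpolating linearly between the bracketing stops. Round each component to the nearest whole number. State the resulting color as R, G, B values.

(17, 22, 65)

87% lies between the 41% and 100% stops, so the local fraction is t = (87 − 41)/(100 − 41) = 46/59 ≈ 0.7797.
#282d12 → (40, 45, 18); #0a0f4e → (10, 15, 78).
R = 40 + 0.7797 × (10 − 40) = 16.609 → 17
G = 45 + 0.7797 × (15 − 45) = 21.609 → 22
B = 18 + 0.7797 × (78 − 18) = 64.782 → 65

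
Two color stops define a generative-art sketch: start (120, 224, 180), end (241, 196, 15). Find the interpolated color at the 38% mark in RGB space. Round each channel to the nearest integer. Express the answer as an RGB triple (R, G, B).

38% corresponds to t = 0.38.
R = 120 + 0.38 × (241 − 120) = 120 + 0.38 × 121 = 165.98 → 166
G = 224 + 0.38 × (196 − 224) = 224 + 0.38 × -28 = 213.36 → 213
B = 180 + 0.38 × (15 − 180) = 180 + 0.38 × -165 = 117.3 → 117
So the blended color is (166, 213, 117), about #a6d575.

(166, 213, 117)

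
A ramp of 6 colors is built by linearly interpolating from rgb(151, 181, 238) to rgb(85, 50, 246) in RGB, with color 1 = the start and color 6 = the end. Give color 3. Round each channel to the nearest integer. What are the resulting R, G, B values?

(125, 129, 241)

With 6 swatches and endpoints inclusive, swatch 3 sits at t = (3 − 1)/(6 − 1) = 2/5 ≈ 0.4.
R = 151 + 0.4 × (85 − 151) = 124.6 → 125
G = 181 + 0.4 × (50 − 181) = 128.6 → 129
B = 238 + 0.4 × (246 − 238) = 241.2 → 241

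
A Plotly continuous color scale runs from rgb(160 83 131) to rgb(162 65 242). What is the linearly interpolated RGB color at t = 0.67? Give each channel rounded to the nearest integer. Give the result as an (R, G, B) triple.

(161, 71, 205)

R = 160 + 0.67 × (162 − 160) = 160 + 0.67 × 2 = 161.34 → 161
G = 83 + 0.67 × (65 − 83) = 83 + 0.67 × -18 = 70.94 → 71
B = 131 + 0.67 × (242 − 131) = 131 + 0.67 × 111 = 205.37 → 205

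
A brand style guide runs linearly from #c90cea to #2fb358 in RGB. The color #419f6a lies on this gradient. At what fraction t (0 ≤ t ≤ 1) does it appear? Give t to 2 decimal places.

Invert the lerp on the G channel (largest span, 167): t = (159 − 12) / (179 − 12) = 147/167 = 0.88024.
Check on R: (65 − 201)/(47 − 201) = 0.8831 ✓

0.88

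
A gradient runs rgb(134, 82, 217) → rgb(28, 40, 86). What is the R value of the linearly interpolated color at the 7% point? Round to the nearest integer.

R = 134 + 0.07 × (28 − 134) = 126.58 → 127

127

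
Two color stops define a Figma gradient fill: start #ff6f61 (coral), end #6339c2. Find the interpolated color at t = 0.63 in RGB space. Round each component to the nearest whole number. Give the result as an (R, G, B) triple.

(157, 77, 158)

#ff6f61 → (255, 111, 97); #6339c2 → (99, 57, 194).
R = 255 + 0.63 × (99 − 255) = 255 + 0.63 × -156 = 156.72 → 157
G = 111 + 0.63 × (57 − 111) = 111 + 0.63 × -54 = 76.98 → 77
B = 97 + 0.63 × (194 − 97) = 97 + 0.63 × 97 = 158.11 → 158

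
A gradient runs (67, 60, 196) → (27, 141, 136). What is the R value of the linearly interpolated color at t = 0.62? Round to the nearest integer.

42

R = 67 + 0.62 × (27 − 67) = 42.2 → 42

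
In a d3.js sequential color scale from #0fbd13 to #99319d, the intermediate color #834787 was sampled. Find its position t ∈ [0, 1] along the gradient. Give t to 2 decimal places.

0.84

Invert the lerp on the G channel (largest span, 140): t = (71 − 189) / (49 − 189) = -118/-140 = 0.84286.
Check on R: (131 − 15)/(153 − 15) = 0.8406 ✓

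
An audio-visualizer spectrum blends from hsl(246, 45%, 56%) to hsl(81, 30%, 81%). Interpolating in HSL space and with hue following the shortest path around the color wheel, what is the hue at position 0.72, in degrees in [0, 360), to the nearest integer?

Hue arc: Δh = 81 − 246 = -165° (|Δh| ≤ 180, already the shorter path).
H = 246 + 0.72 × (-165) = 127.2 → 127°

127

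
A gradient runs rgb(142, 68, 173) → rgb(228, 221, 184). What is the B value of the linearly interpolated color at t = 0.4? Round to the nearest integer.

B = 173 + 0.4 × (184 − 173) = 177.4 → 177

177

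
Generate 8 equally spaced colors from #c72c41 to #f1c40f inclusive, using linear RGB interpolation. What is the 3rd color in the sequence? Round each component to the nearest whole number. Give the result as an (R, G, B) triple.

(211, 87, 51)

With 8 swatches and endpoints inclusive, swatch 3 sits at t = (3 − 1)/(8 − 1) = 2/7 ≈ 0.2857.
#c72c41 → (199, 44, 65); #f1c40f → (241, 196, 15).
R = 199 + 0.2857 × (241 − 199) = 210.999 → 211
G = 44 + 0.2857 × (196 − 44) = 87.426 → 87
B = 65 + 0.2857 × (15 − 65) = 50.715 → 51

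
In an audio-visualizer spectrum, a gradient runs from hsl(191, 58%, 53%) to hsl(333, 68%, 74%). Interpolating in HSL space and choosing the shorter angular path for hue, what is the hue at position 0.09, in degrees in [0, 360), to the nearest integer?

Hue arc: Δh = 333 − 191 = 142° (|Δh| ≤ 180, already the shorter path).
H = 191 + 0.09 × (142) = 203.78 → 204°

204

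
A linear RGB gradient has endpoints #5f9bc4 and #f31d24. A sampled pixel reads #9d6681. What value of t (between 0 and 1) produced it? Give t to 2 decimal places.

0.42

Invert the lerp on the B channel (largest span, 160): t = (129 − 196) / (36 − 196) = -67/-160 = 0.41875.
Check on R: (157 − 95)/(243 − 95) = 0.4189 ✓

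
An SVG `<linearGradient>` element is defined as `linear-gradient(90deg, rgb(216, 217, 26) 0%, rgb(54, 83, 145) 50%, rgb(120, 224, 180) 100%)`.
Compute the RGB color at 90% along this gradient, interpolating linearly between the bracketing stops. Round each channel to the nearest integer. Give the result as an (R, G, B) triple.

90% lies between the 50% and 100% stops, so the local fraction is t = (90 − 50)/(100 − 50) = 40/50 ≈ 0.8.
R = 54 + 0.8 × (120 − 54) = 106.8 → 107
G = 83 + 0.8 × (224 − 83) = 195.8 → 196
B = 145 + 0.8 × (180 − 145) = 173 → 173

(107, 196, 173)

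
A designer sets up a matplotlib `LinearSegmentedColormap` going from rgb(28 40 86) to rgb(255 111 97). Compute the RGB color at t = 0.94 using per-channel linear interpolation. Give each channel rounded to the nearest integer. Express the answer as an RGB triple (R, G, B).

R = 28 + 0.94 × (255 − 28) = 28 + 0.94 × 227 = 241.38 → 241
G = 40 + 0.94 × (111 − 40) = 40 + 0.94 × 71 = 106.74 → 107
B = 86 + 0.94 × (97 − 86) = 86 + 0.94 × 11 = 96.34 → 96

(241, 107, 96)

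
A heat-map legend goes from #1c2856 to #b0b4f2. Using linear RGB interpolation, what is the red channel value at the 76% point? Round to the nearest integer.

R₁ = 28 (from #1c2856), R₂ = 176 (from #b0b4f2).
R = 28 + 0.76 × (176 − 28) = 140.48 → 140

140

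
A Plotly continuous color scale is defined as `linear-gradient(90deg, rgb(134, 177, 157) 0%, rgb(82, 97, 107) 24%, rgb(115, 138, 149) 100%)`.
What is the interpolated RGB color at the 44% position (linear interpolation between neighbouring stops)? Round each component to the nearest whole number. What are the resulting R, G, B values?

44% lies between the 24% and 100% stops, so the local fraction is t = (44 − 24)/(100 − 24) = 20/76 ≈ 0.2632.
R = 82 + 0.2632 × (115 − 82) = 90.686 → 91
G = 97 + 0.2632 × (138 − 97) = 107.791 → 108
B = 107 + 0.2632 × (149 − 107) = 118.054 → 118

(91, 108, 118)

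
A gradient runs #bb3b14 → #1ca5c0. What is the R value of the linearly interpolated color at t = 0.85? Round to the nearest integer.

R₁ = 187 (from #bb3b14), R₂ = 28 (from #1ca5c0).
R = 187 + 0.85 × (28 − 187) = 51.85 → 52

52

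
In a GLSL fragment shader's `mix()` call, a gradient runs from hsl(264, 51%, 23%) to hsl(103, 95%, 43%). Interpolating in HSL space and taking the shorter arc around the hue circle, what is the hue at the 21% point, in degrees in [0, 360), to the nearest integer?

Hue arc: Δh = 103 − 264 = -161° (|Δh| ≤ 180, already the shorter path).
H = 264 + 0.21 × (-161) = 230.19 → 230°

230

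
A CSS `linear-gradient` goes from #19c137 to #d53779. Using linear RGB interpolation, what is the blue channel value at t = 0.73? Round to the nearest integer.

B₁ = 55 (from #19c137), B₂ = 121 (from #d53779).
B = 55 + 0.73 × (121 − 55) = 103.18 → 103

103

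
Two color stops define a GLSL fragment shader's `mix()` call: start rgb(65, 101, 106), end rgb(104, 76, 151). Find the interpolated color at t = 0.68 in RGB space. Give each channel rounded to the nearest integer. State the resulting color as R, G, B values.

(92, 84, 137)

R = 65 + 0.68 × (104 − 65) = 65 + 0.68 × 39 = 91.52 → 92
G = 101 + 0.68 × (76 − 101) = 101 + 0.68 × -25 = 84 → 84
B = 106 + 0.68 × (151 − 106) = 106 + 0.68 × 45 = 136.6 → 137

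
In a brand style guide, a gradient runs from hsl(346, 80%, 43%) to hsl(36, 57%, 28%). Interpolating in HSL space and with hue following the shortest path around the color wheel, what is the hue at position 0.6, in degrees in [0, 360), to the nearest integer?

16

Hue: 36 − 346 = -310°, but |-310| > 180 so the shorter arc goes the other way: Δh = -310 + 360 = 50°.
H = 346 + 0.6 × (50) = 376 → 376 → 376 mod 360 = 16°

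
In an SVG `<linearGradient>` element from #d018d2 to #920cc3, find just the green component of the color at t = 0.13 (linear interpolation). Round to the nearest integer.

G₁ = 24 (from #d018d2), G₂ = 12 (from #920cc3).
G = 24 + 0.13 × (12 − 24) = 22.44 → 22

22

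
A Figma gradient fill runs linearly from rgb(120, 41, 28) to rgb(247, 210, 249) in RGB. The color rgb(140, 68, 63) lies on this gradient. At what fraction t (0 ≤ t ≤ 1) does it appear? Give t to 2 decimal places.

0.16

Invert the lerp on the B channel (largest span, 221): t = (63 − 28) / (249 − 28) = 35/221 = 0.15837.
Check on R: (140 − 120)/(247 − 120) = 0.1575 ✓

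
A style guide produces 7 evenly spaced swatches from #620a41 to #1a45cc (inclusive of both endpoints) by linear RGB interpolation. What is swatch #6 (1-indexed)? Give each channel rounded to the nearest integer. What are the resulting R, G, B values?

(38, 59, 181)

With 7 swatches and endpoints inclusive, swatch 6 sits at t = (6 − 1)/(7 − 1) = 5/6 ≈ 0.8333.
#620a41 → (98, 10, 65); #1a45cc → (26, 69, 204).
R = 98 + 0.8333 × (26 − 98) = 38.002 → 38
G = 10 + 0.8333 × (69 − 10) = 59.165 → 59
B = 65 + 0.8333 × (204 − 65) = 180.829 → 181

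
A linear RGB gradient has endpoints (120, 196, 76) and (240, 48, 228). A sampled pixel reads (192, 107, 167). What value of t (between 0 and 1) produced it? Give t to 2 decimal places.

Invert the lerp on the B channel (largest span, 152): t = (167 − 76) / (228 − 76) = 91/152 = 0.59868.
Check on R: (192 − 120)/(240 − 120) = 0.6 ✓

0.60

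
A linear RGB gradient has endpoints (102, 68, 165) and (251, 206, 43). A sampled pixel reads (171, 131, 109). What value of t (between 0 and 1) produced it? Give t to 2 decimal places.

Invert the lerp on the R channel (largest span, 149): t = (171 − 102) / (251 − 102) = 69/149 = 0.46309.
Check on G: (131 − 68)/(206 − 68) = 0.4565 ✓

0.46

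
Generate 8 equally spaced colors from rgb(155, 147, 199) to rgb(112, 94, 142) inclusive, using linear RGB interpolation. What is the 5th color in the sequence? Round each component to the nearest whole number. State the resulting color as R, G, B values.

(130, 117, 166)

With 8 swatches and endpoints inclusive, swatch 5 sits at t = (5 − 1)/(8 − 1) = 4/7 ≈ 0.5714.
R = 155 + 0.5714 × (112 − 155) = 130.43 → 130
G = 147 + 0.5714 × (94 − 147) = 116.716 → 117
B = 199 + 0.5714 × (142 − 199) = 166.43 → 166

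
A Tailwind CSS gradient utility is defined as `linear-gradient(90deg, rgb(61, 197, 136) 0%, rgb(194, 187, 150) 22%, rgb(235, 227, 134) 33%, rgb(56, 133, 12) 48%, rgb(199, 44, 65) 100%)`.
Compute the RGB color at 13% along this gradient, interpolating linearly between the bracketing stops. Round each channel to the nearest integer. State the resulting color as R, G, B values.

13% lies between the 0% and 22% stops, so the local fraction is t = (13 − 0)/(22 − 0) = 13/22 ≈ 0.5909.
R = 61 + 0.5909 × (194 − 61) = 139.59 → 140
G = 197 + 0.5909 × (187 − 197) = 191.091 → 191
B = 136 + 0.5909 × (150 − 136) = 144.273 → 144

(140, 191, 144)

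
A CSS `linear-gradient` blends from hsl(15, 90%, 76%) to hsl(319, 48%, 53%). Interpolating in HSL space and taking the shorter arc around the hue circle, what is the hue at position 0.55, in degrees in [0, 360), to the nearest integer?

Hue: 319 − 15 = 304°, but |304| > 180 so the shorter arc goes the other way: Δh = 304 − 360 = -56°.
H = 15 + 0.55 × (-56) = -15.8 → -16 → -16 mod 360 = 344°

344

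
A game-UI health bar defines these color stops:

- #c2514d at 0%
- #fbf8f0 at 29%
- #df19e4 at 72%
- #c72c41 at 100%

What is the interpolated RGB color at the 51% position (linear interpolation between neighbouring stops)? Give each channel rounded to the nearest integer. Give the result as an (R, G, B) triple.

51% lies between the 29% and 72% stops, so the local fraction is t = (51 − 29)/(72 − 29) = 22/43 ≈ 0.5116.
#fbf8f0 → (251, 248, 240); #df19e4 → (223, 25, 228).
R = 251 + 0.5116 × (223 − 251) = 236.675 → 237
G = 248 + 0.5116 × (25 − 248) = 133.913 → 134
B = 240 + 0.5116 × (228 − 240) = 233.861 → 234

(237, 134, 234)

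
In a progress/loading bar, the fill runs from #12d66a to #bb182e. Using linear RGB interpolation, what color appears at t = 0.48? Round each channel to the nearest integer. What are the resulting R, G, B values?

(99, 123, 77)

#12d66a → (18, 214, 106); #bb182e → (187, 24, 46).
R = 18 + 0.48 × (187 − 18) = 18 + 0.48 × 169 = 99.12 → 99
G = 214 + 0.48 × (24 − 214) = 214 + 0.48 × -190 = 122.8 → 123
B = 106 + 0.48 × (46 − 106) = 106 + 0.48 × -60 = 77.2 → 77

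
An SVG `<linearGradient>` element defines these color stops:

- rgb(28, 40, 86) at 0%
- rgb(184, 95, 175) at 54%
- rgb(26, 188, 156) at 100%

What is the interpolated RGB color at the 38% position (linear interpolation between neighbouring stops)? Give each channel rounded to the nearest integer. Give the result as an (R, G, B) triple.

38% lies between the 0% and 54% stops, so the local fraction is t = (38 − 0)/(54 − 0) = 38/54 ≈ 0.7037.
R = 28 + 0.7037 × (184 − 28) = 137.777 → 138
G = 40 + 0.7037 × (95 − 40) = 78.703 → 79
B = 86 + 0.7037 × (175 − 86) = 148.629 → 149

(138, 79, 149)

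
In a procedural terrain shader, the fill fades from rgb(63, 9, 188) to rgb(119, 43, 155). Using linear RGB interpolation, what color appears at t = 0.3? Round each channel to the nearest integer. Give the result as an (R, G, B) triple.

R = 63 + 0.3 × (119 − 63) = 63 + 0.3 × 56 = 79.8 → 80
G = 9 + 0.3 × (43 − 9) = 9 + 0.3 × 34 = 19.2 → 19
B = 188 + 0.3 × (155 − 188) = 188 + 0.3 × -33 = 178.1 → 178

(80, 19, 178)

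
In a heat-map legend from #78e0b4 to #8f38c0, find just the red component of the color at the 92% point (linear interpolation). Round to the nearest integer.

141

R₁ = 120 (from #78e0b4), R₂ = 143 (from #8f38c0).
R = 120 + 0.92 × (143 − 120) = 141.16 → 141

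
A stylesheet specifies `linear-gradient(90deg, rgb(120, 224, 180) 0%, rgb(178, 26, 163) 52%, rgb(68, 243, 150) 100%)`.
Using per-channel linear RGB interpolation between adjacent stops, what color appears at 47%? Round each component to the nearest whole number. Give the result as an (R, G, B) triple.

(172, 45, 165)

47% lies between the 0% and 52% stops, so the local fraction is t = (47 − 0)/(52 − 0) = 47/52 ≈ 0.9038.
R = 120 + 0.9038 × (178 − 120) = 172.42 → 172
G = 224 + 0.9038 × (26 − 224) = 45.048 → 45
B = 180 + 0.9038 × (163 − 180) = 164.635 → 165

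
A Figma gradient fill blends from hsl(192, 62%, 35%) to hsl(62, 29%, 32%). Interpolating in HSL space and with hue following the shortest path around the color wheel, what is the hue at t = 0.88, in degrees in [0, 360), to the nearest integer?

78

Hue arc: Δh = 62 − 192 = -130° (|Δh| ≤ 180, already the shorter path).
H = 192 + 0.88 × (-130) = 77.6 → 78°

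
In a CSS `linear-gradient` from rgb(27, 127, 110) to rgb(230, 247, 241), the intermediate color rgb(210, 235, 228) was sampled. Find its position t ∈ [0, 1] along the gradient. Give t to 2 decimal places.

0.90

Invert the lerp on the R channel (largest span, 203): t = (210 − 27) / (230 − 27) = 183/203 = 0.90148.
Check on G: (235 − 127)/(247 − 127) = 0.9 ✓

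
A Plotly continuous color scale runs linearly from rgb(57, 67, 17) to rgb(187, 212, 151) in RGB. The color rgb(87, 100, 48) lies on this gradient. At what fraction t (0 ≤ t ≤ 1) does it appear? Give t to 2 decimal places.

0.23

Invert the lerp on the G channel (largest span, 145): t = (100 − 67) / (212 − 67) = 33/145 = 0.22759.
Check on R: (87 − 57)/(187 − 57) = 0.2308 ✓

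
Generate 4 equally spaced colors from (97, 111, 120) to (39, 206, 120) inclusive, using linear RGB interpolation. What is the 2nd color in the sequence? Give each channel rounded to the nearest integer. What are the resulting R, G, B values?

(78, 143, 120)

With 4 swatches and endpoints inclusive, swatch 2 sits at t = (2 − 1)/(4 − 1) = 1/3 ≈ 0.3333.
R = 97 + 0.3333 × (39 − 97) = 77.669 → 78
G = 111 + 0.3333 × (206 − 111) = 142.663 → 143
B = 120 + 0.3333 × (120 − 120) = 120 → 120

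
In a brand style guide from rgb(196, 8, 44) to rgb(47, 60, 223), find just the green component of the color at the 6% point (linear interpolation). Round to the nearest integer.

G = 8 + 0.06 × (60 − 8) = 11.12 → 11

11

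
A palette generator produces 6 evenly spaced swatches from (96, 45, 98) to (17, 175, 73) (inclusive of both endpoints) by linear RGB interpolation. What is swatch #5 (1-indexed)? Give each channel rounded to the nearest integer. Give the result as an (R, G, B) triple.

(33, 149, 78)

With 6 swatches and endpoints inclusive, swatch 5 sits at t = (5 − 1)/(6 − 1) = 4/5 ≈ 0.8.
R = 96 + 0.8 × (17 − 96) = 32.8 → 33
G = 45 + 0.8 × (175 − 45) = 149 → 149
B = 98 + 0.8 × (73 − 98) = 78 → 78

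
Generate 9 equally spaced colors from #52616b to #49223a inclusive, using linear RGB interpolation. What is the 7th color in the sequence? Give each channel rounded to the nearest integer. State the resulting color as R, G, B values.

(75, 50, 70)

With 9 swatches and endpoints inclusive, swatch 7 sits at t = (7 − 1)/(9 − 1) = 6/8 ≈ 0.75.
#52616b → (82, 97, 107); #49223a → (73, 34, 58).
R = 82 + 0.75 × (73 − 82) = 75.25 → 75
G = 97 + 0.75 × (34 − 97) = 49.75 → 50
B = 107 + 0.75 × (58 − 107) = 70.25 → 70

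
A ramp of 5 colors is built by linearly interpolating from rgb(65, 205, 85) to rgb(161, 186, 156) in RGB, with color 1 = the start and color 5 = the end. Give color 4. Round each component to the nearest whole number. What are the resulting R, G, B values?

With 5 swatches and endpoints inclusive, swatch 4 sits at t = (4 − 1)/(5 − 1) = 3/4 ≈ 0.75.
R = 65 + 0.75 × (161 − 65) = 137 → 137
G = 205 + 0.75 × (186 − 205) = 190.75 → 191
B = 85 + 0.75 × (156 − 85) = 138.25 → 138

(137, 191, 138)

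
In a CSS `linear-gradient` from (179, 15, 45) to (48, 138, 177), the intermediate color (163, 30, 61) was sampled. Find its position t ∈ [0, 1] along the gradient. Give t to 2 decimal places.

0.12

Invert the lerp on the B channel (largest span, 132): t = (61 − 45) / (177 − 45) = 16/132 = 0.12121.
Check on R: (163 − 179)/(48 − 179) = 0.1221 ✓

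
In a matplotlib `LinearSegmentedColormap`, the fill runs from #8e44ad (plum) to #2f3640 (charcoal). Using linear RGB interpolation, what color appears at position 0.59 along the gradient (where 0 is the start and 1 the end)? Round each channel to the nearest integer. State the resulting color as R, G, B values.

(86, 60, 109)

#8e44ad → (142, 68, 173); #2f3640 → (47, 54, 64).
R = 142 + 0.59 × (47 − 142) = 142 + 0.59 × -95 = 85.95 → 86
G = 68 + 0.59 × (54 − 68) = 68 + 0.59 × -14 = 59.74 → 60
B = 173 + 0.59 × (64 − 173) = 173 + 0.59 × -109 = 108.69 → 109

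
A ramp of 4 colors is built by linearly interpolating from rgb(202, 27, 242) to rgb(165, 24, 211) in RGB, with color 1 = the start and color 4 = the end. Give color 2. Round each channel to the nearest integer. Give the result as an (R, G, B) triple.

With 4 swatches and endpoints inclusive, swatch 2 sits at t = (2 − 1)/(4 − 1) = 1/3 ≈ 0.3333.
R = 202 + 0.3333 × (165 − 202) = 189.668 → 190
G = 27 + 0.3333 × (24 − 27) = 26 → 26
B = 242 + 0.3333 × (211 − 242) = 231.668 → 232

(190, 26, 232)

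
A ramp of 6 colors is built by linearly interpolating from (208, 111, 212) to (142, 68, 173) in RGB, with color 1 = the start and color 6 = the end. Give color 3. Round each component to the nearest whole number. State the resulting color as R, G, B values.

(182, 94, 196)

With 6 swatches and endpoints inclusive, swatch 3 sits at t = (3 − 1)/(6 − 1) = 2/5 ≈ 0.4.
R = 208 + 0.4 × (142 − 208) = 181.6 → 182
G = 111 + 0.4 × (68 − 111) = 93.8 → 94
B = 212 + 0.4 × (173 − 212) = 196.4 → 196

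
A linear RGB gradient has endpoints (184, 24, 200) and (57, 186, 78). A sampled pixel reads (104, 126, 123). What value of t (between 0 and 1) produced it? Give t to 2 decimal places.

Invert the lerp on the G channel (largest span, 162): t = (126 − 24) / (186 − 24) = 102/162 = 0.62963.
Check on R: (104 − 184)/(57 − 184) = 0.6299 ✓

0.63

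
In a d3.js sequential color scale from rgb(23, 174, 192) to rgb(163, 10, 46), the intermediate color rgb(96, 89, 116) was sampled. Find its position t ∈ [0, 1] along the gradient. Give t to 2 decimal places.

0.52

Invert the lerp on the G channel (largest span, 164): t = (89 − 174) / (10 − 174) = -85/-164 = 0.51829.
Check on R: (96 − 23)/(163 − 23) = 0.5214 ✓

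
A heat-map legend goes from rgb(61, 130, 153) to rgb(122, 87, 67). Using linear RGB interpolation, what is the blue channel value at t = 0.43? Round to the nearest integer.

B = 153 + 0.43 × (67 − 153) = 116.02 → 116

116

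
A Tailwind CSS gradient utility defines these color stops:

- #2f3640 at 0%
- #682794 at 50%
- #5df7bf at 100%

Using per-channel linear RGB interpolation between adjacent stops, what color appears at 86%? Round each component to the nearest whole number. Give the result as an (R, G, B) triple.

(96, 189, 179)

86% lies between the 50% and 100% stops, so the local fraction is t = (86 − 50)/(100 − 50) = 36/50 ≈ 0.72.
#682794 → (104, 39, 148); #5df7bf → (93, 247, 191).
R = 104 + 0.72 × (93 − 104) = 96.08 → 96
G = 39 + 0.72 × (247 − 39) = 188.76 → 189
B = 148 + 0.72 × (191 − 148) = 178.96 → 179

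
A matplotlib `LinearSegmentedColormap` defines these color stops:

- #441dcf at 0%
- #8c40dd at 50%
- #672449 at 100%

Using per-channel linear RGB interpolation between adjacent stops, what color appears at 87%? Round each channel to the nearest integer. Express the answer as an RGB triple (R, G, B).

87% lies between the 50% and 100% stops, so the local fraction is t = (87 − 50)/(100 − 50) = 37/50 ≈ 0.74.
#8c40dd → (140, 64, 221); #672449 → (103, 36, 73).
R = 140 + 0.74 × (103 − 140) = 112.62 → 113
G = 64 + 0.74 × (36 − 64) = 43.28 → 43
B = 221 + 0.74 × (73 − 221) = 111.48 → 111

(113, 43, 111)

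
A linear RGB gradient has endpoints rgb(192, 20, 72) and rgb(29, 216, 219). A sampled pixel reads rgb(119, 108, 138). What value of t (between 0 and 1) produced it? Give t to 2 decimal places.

0.45

Invert the lerp on the G channel (largest span, 196): t = (108 − 20) / (216 − 20) = 88/196 = 0.44898.
Check on R: (119 − 192)/(29 − 192) = 0.4479 ✓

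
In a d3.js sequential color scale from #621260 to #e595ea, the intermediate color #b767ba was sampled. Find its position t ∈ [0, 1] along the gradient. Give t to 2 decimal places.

Invert the lerp on the B channel (largest span, 138): t = (186 − 96) / (234 − 96) = 90/138 = 0.65217.
Check on R: (183 − 98)/(229 − 98) = 0.6489 ✓

0.65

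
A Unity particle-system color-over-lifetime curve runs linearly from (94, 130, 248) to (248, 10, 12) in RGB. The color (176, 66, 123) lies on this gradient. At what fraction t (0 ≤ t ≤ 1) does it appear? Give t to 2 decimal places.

Invert the lerp on the B channel (largest span, 236): t = (123 − 248) / (12 − 248) = -125/-236 = 0.52966.
Check on R: (176 − 94)/(248 − 94) = 0.5325 ✓

0.53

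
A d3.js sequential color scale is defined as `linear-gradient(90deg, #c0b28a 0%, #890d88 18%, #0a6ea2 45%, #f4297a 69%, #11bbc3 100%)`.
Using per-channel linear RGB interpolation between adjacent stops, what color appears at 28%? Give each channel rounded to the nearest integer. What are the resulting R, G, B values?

(90, 49, 146)

28% lies between the 18% and 45% stops, so the local fraction is t = (28 − 18)/(45 − 18) = 10/27 ≈ 0.3704.
#890d88 → (137, 13, 136); #0a6ea2 → (10, 110, 162).
R = 137 + 0.3704 × (10 − 137) = 89.959 → 90
G = 13 + 0.3704 × (110 − 13) = 48.929 → 49
B = 136 + 0.3704 × (162 − 136) = 145.63 → 146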